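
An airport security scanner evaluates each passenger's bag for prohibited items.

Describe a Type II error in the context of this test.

With the conventional null hypothesis that the bag contains no prohibited items:
A Type II error is failing to reject H₀ when H₀ is false.
Here that means letting the bag through when actually the bag contains a prohibited item.

A Type II error would mean concluding that the bag contains no prohibited items (or at least failing to establish that the bag contains a prohibited item) when in fact the bag contains a prohibited item.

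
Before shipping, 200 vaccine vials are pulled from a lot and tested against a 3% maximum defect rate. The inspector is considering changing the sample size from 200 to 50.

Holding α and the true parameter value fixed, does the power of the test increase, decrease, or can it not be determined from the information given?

It decreases.

With less data the test statistic is noisier; under Ha, more outcomes land inside the acceptance region.
Since power = 1 − β and β increases, power decreases.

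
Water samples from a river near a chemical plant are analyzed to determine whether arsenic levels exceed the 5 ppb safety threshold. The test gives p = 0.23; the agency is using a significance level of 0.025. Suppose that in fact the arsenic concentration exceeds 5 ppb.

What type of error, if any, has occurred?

Type II error

The conventional null hypothesis is that the arsenic concentration is at or below 5 ppb (safe).
Since p = 0.23 ≥ α = 0.025, H₀ is not rejected.
H₀ is false (actually the arsenic concentration exceeds 5 ppb).
Failing to reject a false H₀ is a Type II error.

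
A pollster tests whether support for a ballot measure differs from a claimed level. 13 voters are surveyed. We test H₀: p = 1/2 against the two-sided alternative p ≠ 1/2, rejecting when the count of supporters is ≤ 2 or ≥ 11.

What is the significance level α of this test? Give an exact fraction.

Under H₀, K ~ Binomial(13, 1/2); α is the probability of landing in either tail, P(K ≤ 2) + P(K ≥ 11).
The two tails are symmetric, so α = 2·(1 + 13 + 78)/2^13 = 184/8192 = 23/1024.

23/1024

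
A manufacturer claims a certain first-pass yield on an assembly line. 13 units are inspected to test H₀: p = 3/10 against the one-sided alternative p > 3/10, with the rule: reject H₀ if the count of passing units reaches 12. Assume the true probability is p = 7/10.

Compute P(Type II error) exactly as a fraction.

A Type II error is failing to reject when Ha holds: with p = 7/10, β = P(X ≤ 11).
Adding the binomial probabilities P(X=0)+…+P(X=11) at p = 7/10 gives 4681650394377/5000000000000.

4681650394377/5000000000000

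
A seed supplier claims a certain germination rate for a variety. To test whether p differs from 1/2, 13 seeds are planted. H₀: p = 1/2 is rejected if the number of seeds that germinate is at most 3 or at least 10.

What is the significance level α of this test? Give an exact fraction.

189/2048

α = P(S ≤ 3 or S ≥ 10 | p = 1/2), S ~ Binomial(13, 1/2).
Each tail has probability (1 + 13 + 78 + 286)/8192; doubling gives α = 756/8192 = 189/2048.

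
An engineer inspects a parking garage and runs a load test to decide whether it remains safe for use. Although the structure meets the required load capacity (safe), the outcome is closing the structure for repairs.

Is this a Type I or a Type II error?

The null hypothesis here is that the structure meets the required load capacity (safe).
'Closing the structure for repairs' corresponds to rejecting H₀.
H₀ was rejected but H₀ is true — a Type I error (false positive).

Type I error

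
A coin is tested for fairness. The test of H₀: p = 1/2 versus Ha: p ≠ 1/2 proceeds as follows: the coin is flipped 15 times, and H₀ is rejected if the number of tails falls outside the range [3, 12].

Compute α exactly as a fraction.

121/16384

α = P(Y ≤ 2 or Y ≥ 13 | p = 1/2), Y ~ Binomial(15, 1/2).
By symmetry, α = 2·P(Y ≤ 2) = 2·(1 + 15 + 105)/32768 = 242/32768 = 121/16384.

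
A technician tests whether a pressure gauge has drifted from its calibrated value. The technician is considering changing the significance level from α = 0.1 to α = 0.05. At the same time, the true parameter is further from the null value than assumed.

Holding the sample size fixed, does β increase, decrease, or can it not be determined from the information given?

The first change alone would make β increase; the second alone would make β decrease. Which effect dominates depends on the magnitudes, which are not given.

Cannot be determined from the information given.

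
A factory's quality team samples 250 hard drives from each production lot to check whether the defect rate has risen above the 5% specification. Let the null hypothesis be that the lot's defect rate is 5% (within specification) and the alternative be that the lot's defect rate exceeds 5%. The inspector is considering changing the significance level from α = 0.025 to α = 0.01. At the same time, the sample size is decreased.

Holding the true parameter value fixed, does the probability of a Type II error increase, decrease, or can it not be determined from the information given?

A smaller α moves the rejection region further into the tail. With the alternative true, more outcomes now fall outside the rejection region, so failing to reject becomes more likely. With less data the test statistic is noisier; under Ha, more outcomes land inside the acceptance region. Both changes push β in the same direction.

It increases.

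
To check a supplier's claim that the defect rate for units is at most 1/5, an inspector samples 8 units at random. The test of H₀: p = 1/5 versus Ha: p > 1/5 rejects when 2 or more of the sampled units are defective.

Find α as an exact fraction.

The significance level is the probability, assuming p = 1/5, of seeing 2 or more defectives in 8 draws.
Computing the lower-tail complement: 1 − 196608/390625 = 194017/390625.

194017/390625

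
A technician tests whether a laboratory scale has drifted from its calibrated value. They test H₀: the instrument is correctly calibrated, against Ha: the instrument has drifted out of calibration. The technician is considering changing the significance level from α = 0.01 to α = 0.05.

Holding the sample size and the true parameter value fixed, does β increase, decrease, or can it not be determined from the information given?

Relaxing α lowers the evidence threshold; under Ha, outcomes that previously fell short now trigger rejection.

It decreases.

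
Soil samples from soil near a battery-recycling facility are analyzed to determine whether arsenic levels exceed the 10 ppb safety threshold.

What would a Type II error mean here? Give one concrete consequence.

A Type II error would mean concluding that the arsenic concentration is at or below 10 ppb (safe) (or at least failing to establish that the arsenic concentration exceeds 10 ppb) when in fact the arsenic concentration exceeds 10 ppb. Consequence: a site with unsafe arsenic levels is certified clean, and people continue to be exposed.

With the conventional null hypothesis that the arsenic concentration is at or below 10 ppb (safe):
A Type II error is failing to reject H₀ when H₀ is false.
Here that means certifying the site as safe when actually the arsenic concentration exceeds 10 ppb.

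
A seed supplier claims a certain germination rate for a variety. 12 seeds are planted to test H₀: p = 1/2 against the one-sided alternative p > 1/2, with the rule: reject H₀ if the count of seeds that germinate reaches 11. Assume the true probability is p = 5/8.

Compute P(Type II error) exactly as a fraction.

66717523611/68719476736

Under the alternative p = 5/8, K ~ Binomial(12, 5/8); β is the probability the test does not reject, P(K < 11).
Summing C(12,j)·(5/8)^j·(3/8)^{12-j} for j = 0..10 gives 66717523611/68719476736.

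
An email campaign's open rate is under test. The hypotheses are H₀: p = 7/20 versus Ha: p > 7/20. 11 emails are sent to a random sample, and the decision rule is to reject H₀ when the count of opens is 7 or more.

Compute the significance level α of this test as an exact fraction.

1026922708651/20480000000000

Under H₀, S ~ Binomial(11, 7/20), and α = P(S ≥ 7).
Adding the binomial terms for j = 7 through 11 with p = 7/20 yields 1026922708651/20480000000000.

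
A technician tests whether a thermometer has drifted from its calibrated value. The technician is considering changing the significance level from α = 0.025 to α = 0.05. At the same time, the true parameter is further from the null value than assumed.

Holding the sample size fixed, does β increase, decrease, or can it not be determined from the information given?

It decreases.

With a larger α the critical value moves toward the center, so more of the Ha sampling distribution lies in the rejection region. The further the true parameter sits from the null value, the more of the Ha sampling distribution falls in the rejection region. Both changes push β in the same direction.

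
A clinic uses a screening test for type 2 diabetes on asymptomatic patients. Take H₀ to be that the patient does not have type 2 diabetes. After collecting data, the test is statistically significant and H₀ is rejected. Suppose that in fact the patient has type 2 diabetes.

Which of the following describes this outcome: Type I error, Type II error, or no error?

The test rejected a false H₀ — the decision matches the true state.

Neither — the decision is correct.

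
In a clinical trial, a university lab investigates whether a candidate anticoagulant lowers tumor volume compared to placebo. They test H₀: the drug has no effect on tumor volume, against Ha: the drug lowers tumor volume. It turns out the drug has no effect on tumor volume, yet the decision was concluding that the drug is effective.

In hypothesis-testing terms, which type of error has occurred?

'Concluding that the drug is effective' corresponds to rejecting H₀.
H₀ was rejected but H₀ is true — a Type I error (false positive).

Type I error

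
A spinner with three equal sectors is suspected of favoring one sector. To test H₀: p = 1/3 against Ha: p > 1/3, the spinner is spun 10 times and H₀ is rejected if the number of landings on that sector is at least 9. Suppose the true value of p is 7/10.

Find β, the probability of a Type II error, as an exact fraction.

β = P(fail to reject H₀ | Ha true) = P(S ≤ 8 | p = 7/10), S ~ Binomial(10, 7/10).
Adding the binomial probabilities P(S=0)+…+P(S=8) at p = 7/10 gives 8506916541/10000000000.

8506916541/10000000000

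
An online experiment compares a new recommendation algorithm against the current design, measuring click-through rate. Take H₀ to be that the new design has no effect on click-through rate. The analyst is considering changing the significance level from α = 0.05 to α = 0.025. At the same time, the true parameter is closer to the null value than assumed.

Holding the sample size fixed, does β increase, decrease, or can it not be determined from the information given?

It increases.

A smaller α moves the rejection region further into the tail. With the alternative true, more outcomes now fall outside the rejection region, so failing to reject becomes more likely. A smaller departure from H₀ means the test statistic under Ha is distributed closer to where it would be under H₀; rejection becomes less likely. Both changes push β in the same direction.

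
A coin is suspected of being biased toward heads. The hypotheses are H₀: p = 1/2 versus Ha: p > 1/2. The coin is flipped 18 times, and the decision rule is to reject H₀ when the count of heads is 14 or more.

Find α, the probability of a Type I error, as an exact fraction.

α = P(reject H₀ | H₀ true) = P(K ≥ 14 | p = 1/2), with K ~ Binomial(18, 1/2).
P(K ≥ 14) = [C(18,14) + C(18,15) + C(18,16) + C(18,17) + C(18,18)] / 2^18 = (3060 + 816 + 153 + 18 + 1) / 262144 = 4048/262144 = 253/16384.

253/16384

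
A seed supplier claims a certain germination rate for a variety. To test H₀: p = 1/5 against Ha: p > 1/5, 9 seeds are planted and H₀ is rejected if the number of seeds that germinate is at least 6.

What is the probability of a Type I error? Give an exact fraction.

5989/1953125

α = P(reject H₀ | H₀ true) = P(S ≥ 6 | p = 1/5), with S ~ Binomial(9, 1/5).
Adding the binomial terms for j = 6 through 9 with p = 1/5 yields 5989/1953125.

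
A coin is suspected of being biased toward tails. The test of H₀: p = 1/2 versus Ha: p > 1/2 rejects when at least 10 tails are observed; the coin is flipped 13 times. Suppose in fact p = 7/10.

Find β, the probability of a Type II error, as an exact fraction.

579394354239/1000000000000

A Type II error is failing to reject when Ha holds: with p = 7/10, β = P(X ≤ 9).
Equivalently, β = 1 − P(X ≥ 10) = 579394354239/1000000000000.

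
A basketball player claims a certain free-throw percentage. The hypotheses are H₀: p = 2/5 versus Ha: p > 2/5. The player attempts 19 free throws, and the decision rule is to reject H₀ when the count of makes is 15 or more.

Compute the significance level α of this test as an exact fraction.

α = P(reject H₀ | H₀ true) = P(X ≥ 15 | p = 2/5), with X ~ Binomial(19, 2/5).
P(X ≥ 15) = Σ_{j=15}^{19} C(19,j)·(2/5)^j·(3/5)^{19-j} = 2443902976/3814697265625.

2443902976/3814697265625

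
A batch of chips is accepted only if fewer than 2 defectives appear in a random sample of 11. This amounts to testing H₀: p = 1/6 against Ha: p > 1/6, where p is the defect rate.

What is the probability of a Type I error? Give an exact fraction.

12909191/22674816

Under H₀, S ~ Binomial(11, 1/6); the Type I error rate is P(S ≥ 2).
α = 1 − P(S ≤ 1) = 1 − 9765625/22674816 = 12909191/22674816.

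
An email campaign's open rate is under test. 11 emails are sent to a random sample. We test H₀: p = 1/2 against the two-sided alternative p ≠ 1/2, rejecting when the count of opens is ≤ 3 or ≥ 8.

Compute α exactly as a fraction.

29/128

α = P(X ≤ 3 or X ≥ 8 | p = 1/2), X ~ Binomial(11, 1/2).
By symmetry, α = 2·P(X ≤ 3) = 2·(1 + 11 + 55 + 165)/2048 = 464/2048 = 29/128.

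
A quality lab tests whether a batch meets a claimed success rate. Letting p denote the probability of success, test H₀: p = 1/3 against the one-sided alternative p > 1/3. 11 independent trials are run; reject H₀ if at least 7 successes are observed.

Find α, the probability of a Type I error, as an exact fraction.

The Type I error probability is α = P(S ≥ 7) computed under H₀, where S ~ Binomial(11, 1/3).
P(S ≥ 7) = Σ_{j=7}^{11} C(11,j)·(1/3)^j·(2/3)^{11-j} = 2281/59049.

2281/59049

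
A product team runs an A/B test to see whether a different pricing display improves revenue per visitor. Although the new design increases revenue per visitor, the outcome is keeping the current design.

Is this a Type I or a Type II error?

The null hypothesis here is that the new design has no effect on revenue per visitor.
'Keeping the current design' corresponds to failing to reject H₀.
H₀ was not rejected but H₀ is false — a Type II error (false negative).

Type II error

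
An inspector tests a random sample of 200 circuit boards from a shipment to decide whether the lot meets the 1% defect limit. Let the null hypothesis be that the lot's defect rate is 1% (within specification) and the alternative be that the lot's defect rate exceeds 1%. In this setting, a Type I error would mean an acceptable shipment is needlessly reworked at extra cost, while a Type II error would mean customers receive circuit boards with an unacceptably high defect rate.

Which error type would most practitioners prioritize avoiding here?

The Type II consequence (customers receive circuit boards with an unacceptably high defect rate) is more severe than the Type I consequence (an acceptable shipment is needlessly reworked at extra cost).

Type II error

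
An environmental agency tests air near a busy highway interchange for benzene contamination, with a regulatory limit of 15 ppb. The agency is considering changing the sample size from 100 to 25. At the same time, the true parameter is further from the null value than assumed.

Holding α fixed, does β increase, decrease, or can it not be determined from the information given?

The first change alone would make β increase; the second alone would make β decrease. Which effect dominates depends on the magnitudes, which are not given.

Cannot be determined from the information given.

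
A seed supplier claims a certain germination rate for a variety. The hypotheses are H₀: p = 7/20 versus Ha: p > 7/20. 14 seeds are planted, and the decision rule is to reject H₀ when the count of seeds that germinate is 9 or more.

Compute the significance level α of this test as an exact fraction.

39884294187407537/1638400000000000000

α = P(reject H₀ | H₀ true) = P(Y ≥ 9 | p = 7/20), with Y ~ Binomial(14, 7/20).
Summing C(14,j)(7/20)^j(13/20)^{14−j} for j = 9,…,14 gives 39884294187407537/1638400000000000000.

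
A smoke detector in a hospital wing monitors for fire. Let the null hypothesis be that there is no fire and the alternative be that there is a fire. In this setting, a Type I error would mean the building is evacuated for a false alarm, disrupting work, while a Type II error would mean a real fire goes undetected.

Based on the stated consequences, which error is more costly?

Type II error

The Type II consequence (a real fire goes undetected) is more severe than the Type I consequence (the building is evacuated for a false alarm, disrupting work).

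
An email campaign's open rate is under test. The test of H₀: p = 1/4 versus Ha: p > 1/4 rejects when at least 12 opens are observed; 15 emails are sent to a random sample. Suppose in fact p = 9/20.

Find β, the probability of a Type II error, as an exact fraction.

8140171073330835209/8192000000000000000

A Type II error is failing to reject when Ha holds: with p = 9/20, β = P(Y ≤ 11).
Adding the binomial probabilities P(Y=0)+…+P(Y=11) at p = 9/20 gives 8140171073330835209/8192000000000000000.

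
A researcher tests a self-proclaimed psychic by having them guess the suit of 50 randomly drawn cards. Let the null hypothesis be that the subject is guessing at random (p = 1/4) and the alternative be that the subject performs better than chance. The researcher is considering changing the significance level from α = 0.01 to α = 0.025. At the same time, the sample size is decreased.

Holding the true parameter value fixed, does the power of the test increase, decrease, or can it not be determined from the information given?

The first change alone would make β decrease; the second alone would make β increase. Which effect dominates depends on the magnitudes, which are not given.
Since power = 1 − β, the effect on power is likewise indeterminate.

Cannot be determined from the information given.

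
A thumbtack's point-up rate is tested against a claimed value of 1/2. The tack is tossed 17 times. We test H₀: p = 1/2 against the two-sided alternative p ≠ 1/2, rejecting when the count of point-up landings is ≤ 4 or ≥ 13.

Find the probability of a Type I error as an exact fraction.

1607/32768

Under H₀, S ~ Binomial(17, 1/2); α is the probability of landing in either tail, P(S ≤ 4) + P(S ≥ 13).
By symmetry, α = 2·P(S ≤ 4) = 2·(1 + 17 + 136 + 680 + 2380)/131072 = 6428/131072 = 1607/32768.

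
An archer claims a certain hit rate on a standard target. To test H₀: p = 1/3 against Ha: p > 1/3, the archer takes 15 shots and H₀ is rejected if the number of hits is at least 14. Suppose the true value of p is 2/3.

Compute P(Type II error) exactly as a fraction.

14070379/14348907

A Type II error is failing to reject when Ha holds: with p = 2/3, β = P(Y ≤ 13).
Equivalently, β = 1 − P(Y ≥ 14) = 14070379/14348907.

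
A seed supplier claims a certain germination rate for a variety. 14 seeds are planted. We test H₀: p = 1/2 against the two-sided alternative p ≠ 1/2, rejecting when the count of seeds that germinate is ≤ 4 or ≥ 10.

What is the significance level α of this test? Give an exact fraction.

The significance level is the null-hypothesis probability of the rejection region {≤4} ∪ {≥10}.
By symmetry, α = 2·P(X ≤ 4) = 2·(1 + 14 + 91 + 364 + 1001)/16384 = 2942/16384 = 1471/8192.

1471/8192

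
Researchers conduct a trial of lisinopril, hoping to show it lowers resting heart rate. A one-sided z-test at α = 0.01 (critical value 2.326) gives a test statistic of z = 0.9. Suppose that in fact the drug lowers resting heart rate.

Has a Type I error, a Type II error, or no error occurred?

The conventional null hypothesis is that the drug has no effect on resting heart rate.
Since z = 0.9 ≤ z* = 2.326, H₀ is not rejected.
H₀ is false (actually the drug lowers resting heart rate).
Failing to reject a false H₀ is a Type II error.

Type II error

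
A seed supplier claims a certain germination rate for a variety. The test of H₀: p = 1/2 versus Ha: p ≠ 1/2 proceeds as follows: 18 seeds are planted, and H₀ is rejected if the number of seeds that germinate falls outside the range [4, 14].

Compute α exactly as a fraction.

247/32768

The significance level is the null-hypothesis probability of the rejection region {≤3} ∪ {≥15}.
The two tails are symmetric, so α = 2·(1 + 18 + 153 + 816)/2^18 = 1976/262144 = 247/32768.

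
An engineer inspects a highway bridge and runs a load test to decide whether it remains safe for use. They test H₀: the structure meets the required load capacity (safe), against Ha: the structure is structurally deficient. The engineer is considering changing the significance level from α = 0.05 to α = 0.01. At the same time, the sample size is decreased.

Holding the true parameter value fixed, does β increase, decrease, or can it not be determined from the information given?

A smaller α moves the rejection region further into the tail. With the alternative true, more outcomes now fall outside the rejection region, so failing to reject becomes more likely. Reducing n widens both sampling distributions, so the test has less ability to distinguish Ha from H₀. Both changes push β in the same direction.

It increases.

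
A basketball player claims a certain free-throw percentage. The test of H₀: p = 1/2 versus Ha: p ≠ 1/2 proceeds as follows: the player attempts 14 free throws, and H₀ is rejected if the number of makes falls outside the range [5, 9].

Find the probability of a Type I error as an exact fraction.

The significance level is the null-hypothesis probability of the rejection region {≤4} ∪ {≥10}.
The two tails are symmetric, so α = 2·(1 + 14 + 91 + 364 + 1001)/2^14 = 2942/16384 = 1471/8192.

1471/8192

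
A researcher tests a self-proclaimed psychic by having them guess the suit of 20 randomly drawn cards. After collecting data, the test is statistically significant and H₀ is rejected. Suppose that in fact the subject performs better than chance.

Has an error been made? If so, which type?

No error (correct decision).

The conventional null hypothesis here is that the subject is guessing at random (p = 1/4).
The test rejected a false H₀ — the decision matches the true state.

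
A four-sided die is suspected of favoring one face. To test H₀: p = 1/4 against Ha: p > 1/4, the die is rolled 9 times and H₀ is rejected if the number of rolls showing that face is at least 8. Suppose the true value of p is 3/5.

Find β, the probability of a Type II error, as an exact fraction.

Under the alternative p = 3/5, K ~ Binomial(9, 3/5); β is the probability the test does not reject, P(K < 8).
Summing C(9,j)·(3/5)^j·(2/5)^{9-j} for j = 0..7 gives 1815344/1953125.

1815344/1953125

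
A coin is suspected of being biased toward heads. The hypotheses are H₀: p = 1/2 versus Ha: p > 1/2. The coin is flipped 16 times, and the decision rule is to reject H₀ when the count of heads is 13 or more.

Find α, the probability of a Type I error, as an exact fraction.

697/65536

α = P(reject H₀ | H₀ true) = P(K ≥ 13 | p = 1/2), with K ~ Binomial(16, 1/2).
Summing the upper tail: (560 + 120 + 16 + 1) / 2^16 = 697/65536.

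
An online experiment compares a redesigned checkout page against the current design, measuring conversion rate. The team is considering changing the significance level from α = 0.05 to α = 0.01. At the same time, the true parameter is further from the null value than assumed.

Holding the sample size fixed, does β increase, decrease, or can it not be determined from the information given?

Cannot be determined from the information given.

The first change alone would make β increase; the second alone would make β decrease. Which effect dominates depends on the magnitudes, which are not given.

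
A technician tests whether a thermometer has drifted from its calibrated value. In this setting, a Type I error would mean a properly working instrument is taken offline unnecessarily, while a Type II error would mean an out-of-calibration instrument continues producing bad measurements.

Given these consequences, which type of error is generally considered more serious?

The Type II consequence (an out-of-calibration instrument continues producing bad measurements) is more severe than the Type I consequence (a properly working instrument is taken offline unnecessarily).

Type II error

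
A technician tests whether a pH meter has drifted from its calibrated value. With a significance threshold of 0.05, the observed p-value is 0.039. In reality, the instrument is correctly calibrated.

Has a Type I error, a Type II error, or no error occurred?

Type I error

The conventional null hypothesis is that the instrument is correctly calibrated.
Since p = 0.039 < α = 0.05, H₀ is rejected.
H₀ is true (actually the instrument is correctly calibrated).
Rejecting a true H₀ is a Type I error.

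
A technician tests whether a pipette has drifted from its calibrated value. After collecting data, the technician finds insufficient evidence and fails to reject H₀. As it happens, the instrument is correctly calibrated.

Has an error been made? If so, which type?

No error (correct decision).

The conventional null hypothesis here is that the instrument is correctly calibrated.
The test retained a true H₀ — the decision matches the true state.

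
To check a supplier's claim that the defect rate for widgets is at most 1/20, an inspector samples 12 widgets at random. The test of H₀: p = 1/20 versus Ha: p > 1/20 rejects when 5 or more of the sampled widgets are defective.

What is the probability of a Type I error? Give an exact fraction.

The significance level is the probability, assuming p = 1/20, of seeing 5 or more defectives in 12 draws.
Via the complement, α = 1 − Σ_{j=0}^{4} C(12,j)(1/20)^j(19/20)^{12-j} = 75344392367/409600000000000.

75344392367/409600000000000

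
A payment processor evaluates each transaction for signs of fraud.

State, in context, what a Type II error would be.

With the conventional null hypothesis that the transaction is legitimate:
A Type II error is failing to reject H₀ when H₀ is false.
Here that means approving the transaction when actually the transaction is fraudulent.

A Type II error would mean concluding that the transaction is legitimate (or at least failing to establish that the transaction is fraudulent) when in fact the transaction is fraudulent.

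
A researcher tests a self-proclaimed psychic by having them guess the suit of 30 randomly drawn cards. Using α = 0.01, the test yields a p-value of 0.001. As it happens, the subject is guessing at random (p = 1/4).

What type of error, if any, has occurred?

The conventional null hypothesis is that the subject is guessing at random (p = 1/4).
Since p = 0.001 < α = 0.01, H₀ is rejected.
H₀ is true (actually the subject is guessing at random (p = 1/4)).
Rejecting a true H₀ is a Type I error.

Type I error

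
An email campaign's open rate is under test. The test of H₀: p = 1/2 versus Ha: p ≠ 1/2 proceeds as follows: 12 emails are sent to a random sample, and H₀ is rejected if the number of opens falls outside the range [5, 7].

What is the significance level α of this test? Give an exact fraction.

The significance level is the null-hypothesis probability of the rejection region {≤4} ∪ {≥8}.
Each tail has probability (1 + 12 + 66 + 220 + 495)/4096; doubling gives α = 1588/4096 = 397/1024.

397/1024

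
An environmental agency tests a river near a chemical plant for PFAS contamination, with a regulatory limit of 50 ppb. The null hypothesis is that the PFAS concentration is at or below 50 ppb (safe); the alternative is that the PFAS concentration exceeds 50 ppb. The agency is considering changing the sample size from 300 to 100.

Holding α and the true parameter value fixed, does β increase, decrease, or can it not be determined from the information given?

A smaller sample increases the standard error, so the sampling distributions under H₀ and Ha overlap more.

It increases.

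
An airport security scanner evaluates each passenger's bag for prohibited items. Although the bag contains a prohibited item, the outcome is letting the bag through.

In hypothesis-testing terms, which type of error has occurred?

The null hypothesis here is that the bag contains no prohibited items.
'Letting the bag through' corresponds to failing to reject H₀.
H₀ was not rejected but H₀ is false — a Type II error (false negative).

Type II error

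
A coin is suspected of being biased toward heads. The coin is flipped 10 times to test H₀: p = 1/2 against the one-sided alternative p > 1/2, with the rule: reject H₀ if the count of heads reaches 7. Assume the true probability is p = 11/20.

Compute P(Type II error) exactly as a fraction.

1878942860721/2560000000000

A Type II error is failing to reject when Ha holds: with p = 11/20, β = P(K ≤ 6).
Summing C(10,j)·(11/20)^j·(9/20)^{10-j} for j = 0..6 gives 1878942860721/2560000000000.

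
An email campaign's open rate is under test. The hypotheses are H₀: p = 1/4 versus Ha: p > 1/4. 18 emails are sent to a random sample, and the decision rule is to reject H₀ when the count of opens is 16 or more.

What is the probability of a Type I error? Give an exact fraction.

179/8589934592

α = P(reject H₀ | H₀ true) = P(K ≥ 16 | p = 1/4), with K ~ Binomial(18, 1/4).
Summing C(18,j)(1/4)^j(3/4)^{18−j} for j = 16,…,18 gives 179/8589934592.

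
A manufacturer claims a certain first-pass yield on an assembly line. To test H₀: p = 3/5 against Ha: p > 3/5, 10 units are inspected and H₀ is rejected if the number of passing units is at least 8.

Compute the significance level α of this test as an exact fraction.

1633689/9765625

Under H₀, X ~ Binomial(10, 3/5), and α = P(X ≥ 8).
P(X ≥ 8) = Σ_{j=8}^{10} C(10,j)·(3/5)^j·(2/5)^{10-j} = 1633689/9765625.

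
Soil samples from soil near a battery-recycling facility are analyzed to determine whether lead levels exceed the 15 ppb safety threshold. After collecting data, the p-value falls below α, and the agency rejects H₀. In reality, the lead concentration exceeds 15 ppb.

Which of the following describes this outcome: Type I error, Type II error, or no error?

The conventional null hypothesis here is that the lead concentration is at or below 15 ppb (safe).
The test rejected a false H₀ — the decision matches the true state.

Neither — the decision is correct.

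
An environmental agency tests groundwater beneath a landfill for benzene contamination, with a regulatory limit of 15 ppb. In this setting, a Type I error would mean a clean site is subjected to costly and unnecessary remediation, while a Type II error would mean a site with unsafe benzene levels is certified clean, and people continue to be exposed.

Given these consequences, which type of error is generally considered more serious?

Type II error

The Type II consequence (a site with unsafe benzene levels is certified clean, and people continue to be exposed) is more severe than the Type I consequence (a clean site is subjected to costly and unnecessary remediation).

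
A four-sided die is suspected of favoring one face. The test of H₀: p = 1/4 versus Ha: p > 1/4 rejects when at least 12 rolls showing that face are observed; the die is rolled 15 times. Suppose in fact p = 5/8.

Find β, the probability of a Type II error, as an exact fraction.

β = P(fail to reject H₀ | Ha true) = P(Y ≤ 11 | p = 5/8), Y ~ Binomial(15, 5/8).
Summing C(15,j)·(5/8)^j·(3/8)^{15-j} for j = 0..11 gives 7681591069083/8796093022208.

7681591069083/8796093022208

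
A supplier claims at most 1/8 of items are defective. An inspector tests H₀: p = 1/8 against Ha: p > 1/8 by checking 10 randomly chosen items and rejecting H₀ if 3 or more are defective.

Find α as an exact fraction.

32078615/268435456

The significance level is the probability, assuming p = 1/8, of seeing 3 or more defectives in 10 draws.
α = 1 − P(K ≤ 2) = 1 − 236356841/268435456 = 32078615/268435456.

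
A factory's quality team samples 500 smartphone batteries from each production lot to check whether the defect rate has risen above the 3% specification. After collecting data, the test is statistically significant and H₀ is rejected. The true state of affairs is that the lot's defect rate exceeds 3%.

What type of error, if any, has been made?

No error — this is a correct decision.

The conventional null hypothesis here is that the lot's defect rate is 3% (within specification).
The test rejected a false H₀ — the decision matches the true state.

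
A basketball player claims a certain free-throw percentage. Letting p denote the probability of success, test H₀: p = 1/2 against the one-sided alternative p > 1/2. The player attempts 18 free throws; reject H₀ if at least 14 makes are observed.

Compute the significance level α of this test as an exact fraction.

The Type I error probability is α = P(Y ≥ 14) computed under H₀, where Y ~ Binomial(18, 1/2).
That's C(18,14) + C(18,15) + C(18,16) + C(18,17) + C(18,18) over 2^18, i.e. (3060 + 816 + 153 + 18 + 1)/262144 = 4048/262144 = 253/16384.

253/16384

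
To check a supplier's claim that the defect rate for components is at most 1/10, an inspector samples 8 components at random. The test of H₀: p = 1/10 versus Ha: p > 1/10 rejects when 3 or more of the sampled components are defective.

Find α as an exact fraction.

3809179/100000000

The significance level is the probability, assuming p = 1/10, of seeing 3 or more defectives in 8 draws.
α = 1 − P(S ≤ 2) = 1 − 96190821/100000000 = 3809179/100000000.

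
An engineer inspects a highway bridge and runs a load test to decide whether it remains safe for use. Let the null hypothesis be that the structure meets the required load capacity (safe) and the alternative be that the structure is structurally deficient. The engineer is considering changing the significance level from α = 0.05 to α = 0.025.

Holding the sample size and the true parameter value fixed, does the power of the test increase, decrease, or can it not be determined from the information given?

Tightening α shrinks the rejection region. When Ha holds, fewer sample outcomes clear the stricter threshold, so more fall in the acceptance region.
Since power = 1 − β and β increases, power decreases.

It decreases.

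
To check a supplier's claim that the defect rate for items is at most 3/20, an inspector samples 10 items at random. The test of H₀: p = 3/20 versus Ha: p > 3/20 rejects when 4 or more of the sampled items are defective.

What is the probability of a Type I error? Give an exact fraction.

The significance level is the probability, assuming p = 3/20, of seeing 4 or more defectives in 10 draws.
Via the complement, α = 1 − Σ_{j=0}^{3} C(10,j)(3/20)^j(17/20)^{10-j} = 127922685129/2560000000000.

127922685129/2560000000000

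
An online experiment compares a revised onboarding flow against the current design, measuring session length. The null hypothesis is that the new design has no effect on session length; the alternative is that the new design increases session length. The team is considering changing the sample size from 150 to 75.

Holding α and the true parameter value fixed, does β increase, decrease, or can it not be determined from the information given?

It increases.

A smaller sample increases the standard error, so the sampling distributions under H₀ and Ha overlap more.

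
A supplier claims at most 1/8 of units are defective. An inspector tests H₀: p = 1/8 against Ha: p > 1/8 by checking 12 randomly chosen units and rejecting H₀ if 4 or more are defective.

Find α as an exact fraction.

Under H₀, K ~ Binomial(12, 1/8); the Type I error rate is P(K ≥ 4).
α = 1 − P(K ≤ 3) = 1 − 65090368091/68719476736 = 3629108645/68719476736.

3629108645/68719476736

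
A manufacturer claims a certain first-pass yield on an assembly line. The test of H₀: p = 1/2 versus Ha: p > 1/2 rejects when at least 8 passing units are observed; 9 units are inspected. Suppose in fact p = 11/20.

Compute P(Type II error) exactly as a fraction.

β = P(fail to reject H₀ | Ha true) = P(X ≤ 7 | p = 11/20), X ~ Binomial(9, 11/20).
Summing C(9,j)·(11/20)^j·(9/20)^{9-j} for j = 0..7 gives 123069745737/128000000000.

123069745737/128000000000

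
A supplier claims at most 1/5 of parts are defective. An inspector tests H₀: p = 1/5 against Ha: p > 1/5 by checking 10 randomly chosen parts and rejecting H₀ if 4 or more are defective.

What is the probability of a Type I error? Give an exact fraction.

1180409/9765625

Under H₀, S ~ Binomial(10, 1/5); the Type I error rate is P(S ≥ 4).
α = 1 − P(S ≤ 3) = 1 − 8585216/9765625 = 1180409/9765625.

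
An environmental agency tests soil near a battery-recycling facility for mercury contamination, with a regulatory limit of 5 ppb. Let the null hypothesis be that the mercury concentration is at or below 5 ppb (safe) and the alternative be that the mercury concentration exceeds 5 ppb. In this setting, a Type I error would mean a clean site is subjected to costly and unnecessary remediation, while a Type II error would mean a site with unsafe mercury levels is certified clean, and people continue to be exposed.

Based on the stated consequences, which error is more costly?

Type II error

The Type II consequence (a site with unsafe mercury levels is certified clean, and people continue to be exposed) is more severe than the Type I consequence (a clean site is subjected to costly and unnecessary remediation).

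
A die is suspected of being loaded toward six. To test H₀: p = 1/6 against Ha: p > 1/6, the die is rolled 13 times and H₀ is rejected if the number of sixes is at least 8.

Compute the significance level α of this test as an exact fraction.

13909/40310784

The Type I error probability is α = P(K ≥ 8) computed under H₀, where K ~ Binomial(13, 1/6).
Summing C(13,j)(1/6)^j(5/6)^{13−j} for j = 8,…,13 gives 13909/40310784.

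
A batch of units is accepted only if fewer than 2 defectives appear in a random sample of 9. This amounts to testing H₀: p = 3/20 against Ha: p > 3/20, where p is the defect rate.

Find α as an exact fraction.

51266668149/128000000000

α = P(reject H₀ | H₀ true) = P(S ≥ 2 | p = 3/20), S ~ Binomial(9, 3/20).
Computing the lower-tail complement: 1 − 76733331851/128000000000 = 51266668149/128000000000.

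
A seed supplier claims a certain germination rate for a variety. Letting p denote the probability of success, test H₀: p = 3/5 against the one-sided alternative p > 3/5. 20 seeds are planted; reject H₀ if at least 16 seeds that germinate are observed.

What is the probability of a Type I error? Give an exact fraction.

4859156913201/95367431640625

α = P(reject H₀ | H₀ true) = P(X ≥ 16 | p = 3/5), with X ~ Binomial(20, 3/5).
Adding the binomial terms for j = 16 through 20 with p = 3/5 yields 4859156913201/95367431640625.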